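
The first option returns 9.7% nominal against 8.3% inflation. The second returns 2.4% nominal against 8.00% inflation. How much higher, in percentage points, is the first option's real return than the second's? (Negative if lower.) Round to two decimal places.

6.48

The first option real return: 1.097/1.083 − 1 = 1.293%.
The second real return: 1.024/1.0800 − 1 = -5.185%.
Difference: 1.293 − (-5.185) = 6.478 pp.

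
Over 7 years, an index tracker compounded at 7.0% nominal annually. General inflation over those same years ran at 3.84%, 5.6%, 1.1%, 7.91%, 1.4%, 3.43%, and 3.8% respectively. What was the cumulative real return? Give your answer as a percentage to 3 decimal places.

Cumulative inflation factor: 1.0384 × 1.056 × 1.011 × 1.0791 × 1.014 × 1.0343 × 1.038 ≈ 1.30234.
Nominal growth factor: 1.60578. Real growth factor = 1.60578 / 1.30234 ≈ 1.23300.
Total real return ≈ 23.3000%.

23.300%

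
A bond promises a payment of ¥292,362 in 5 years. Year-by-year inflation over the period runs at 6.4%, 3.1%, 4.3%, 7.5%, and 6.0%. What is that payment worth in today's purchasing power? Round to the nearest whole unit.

¥224,245

Price-level factor over 5 years: 1.064 × 1.031 × 1.043 × 1.075 × 1.060 ≈ 1.3037638385.
Purchasing power today: ¥292,362 divided by that factor.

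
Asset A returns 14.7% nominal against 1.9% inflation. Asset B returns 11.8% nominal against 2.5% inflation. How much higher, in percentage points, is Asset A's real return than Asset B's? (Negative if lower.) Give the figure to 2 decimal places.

3.49

Asset A real return: 1.147/1.019 − 1 = 12.561%.
Asset B real return: 1.118/1.025 − 1 = 9.073%.
Difference: 12.561 − 9.073 = 3.488 pp.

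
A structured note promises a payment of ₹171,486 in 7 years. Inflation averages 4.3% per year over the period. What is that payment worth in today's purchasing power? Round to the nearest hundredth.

₹127,714.00

Price-level factor over 7 years: (1 + 4.3%)^7 ≈ 1.3427345347.
Purchasing power today: ₹171,486 divided by that factor.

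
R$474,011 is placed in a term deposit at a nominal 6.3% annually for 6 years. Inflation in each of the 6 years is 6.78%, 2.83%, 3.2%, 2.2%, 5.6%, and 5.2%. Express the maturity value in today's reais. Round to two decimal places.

Nominal value at maturity: R$474,011 × (1 + 6.3%)^6 ≈ R$683,892.76.
Price-level factor over 6 years: 1.0678 × 1.0283 × 1.032 × 1.022 × 1.056 × 1.052 ≈ 1.2865302537.
Dividing the nominal maturity value by the price-level factor gives the value in today's money.

R$531,579.23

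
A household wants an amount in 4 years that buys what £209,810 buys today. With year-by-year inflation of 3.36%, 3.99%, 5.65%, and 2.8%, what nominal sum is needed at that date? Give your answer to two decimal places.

£244,924.87

Cumulative price-level factor: 1.0336 × 1.0399 × 1.0565 × 1.028 ≈ 1.1673650720.
The nominal amount required is £209,810 scaled up by that factor.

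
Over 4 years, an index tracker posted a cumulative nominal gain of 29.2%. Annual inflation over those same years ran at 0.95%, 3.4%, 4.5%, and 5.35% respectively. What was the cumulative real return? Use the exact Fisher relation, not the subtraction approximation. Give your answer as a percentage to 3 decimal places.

12.431%

Cumulative inflation factor: 1.0095 × 1.034 × 1.045 × 1.0535 ≈ 1.14915.
Nominal growth factor: 1.29200. Real growth factor = 1.29200 / 1.14915 ≈ 1.12431.
Total real return ≈ 12.4307%.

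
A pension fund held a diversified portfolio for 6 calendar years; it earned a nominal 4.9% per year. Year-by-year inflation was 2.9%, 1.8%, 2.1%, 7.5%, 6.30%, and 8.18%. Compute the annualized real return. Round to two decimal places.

0.13%

Cumulative inflation factor: 1.029 × 1.018 × 1.021 × 1.075 × 1.0630 × 1.0818 ≈ 1.32214.
Nominal growth factor: 1.33246. Real growth factor = 1.33246 / 1.32214 ≈ 1.00780.
Annualized: 1.00780^(1/6) − 1 ≈ 0.00130.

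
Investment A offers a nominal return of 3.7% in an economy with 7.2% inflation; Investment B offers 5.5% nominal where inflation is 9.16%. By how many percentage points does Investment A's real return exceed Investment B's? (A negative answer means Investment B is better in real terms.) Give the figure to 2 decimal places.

0.09

Investment A real return: 1.037/1.072 − 1 = -3.265%.
Investment B real return: 1.055/1.0916 − 1 = -3.353%.
Difference: -3.265 − (-3.353) = 0.088 pp.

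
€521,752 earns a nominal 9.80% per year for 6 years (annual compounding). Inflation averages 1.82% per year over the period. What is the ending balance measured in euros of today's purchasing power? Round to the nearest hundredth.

Nominal value at maturity: €521,752 × (1 + 9.80%)^6 ≈ €914,277.78.
Price-level factor over 6 years: (1 + 1.82%)^6 ≈ 1.1142908292.
The maturity value deflated by that factor is the answer in today's purchasing power.

€820,501.93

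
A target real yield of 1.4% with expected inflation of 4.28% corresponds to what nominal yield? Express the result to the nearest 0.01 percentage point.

By the Fisher equation, 1 + r_nom = (1 + 1.4%)(1 + 4.28%) = 1.014 × 1.0428 = 1.0573992.
So r_nom = 5.73992%.

5.74%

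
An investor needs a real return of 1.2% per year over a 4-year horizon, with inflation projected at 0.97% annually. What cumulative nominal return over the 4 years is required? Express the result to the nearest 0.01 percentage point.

Required annual nominal rate: (1+1.2%)(1+0.97%) − 1 = 2.18164%.
Cumulative over 4 years: (1 + 0.0218164)^4 − 1 ≈ 0.09016.

9.02%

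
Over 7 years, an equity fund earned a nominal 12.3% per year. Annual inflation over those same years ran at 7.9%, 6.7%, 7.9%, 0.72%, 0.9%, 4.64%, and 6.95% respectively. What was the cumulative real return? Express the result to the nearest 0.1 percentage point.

Cumulative inflation factor: 1.079 × 1.067 × 1.079 × 1.0072 × 1.009 × 1.0464 × 1.0695 ≈ 1.41284.
Nominal growth factor: 2.25247. Real growth factor = 2.25247 / 1.41284 ≈ 1.59428.
Total real return ≈ 59.4284%.

59.4%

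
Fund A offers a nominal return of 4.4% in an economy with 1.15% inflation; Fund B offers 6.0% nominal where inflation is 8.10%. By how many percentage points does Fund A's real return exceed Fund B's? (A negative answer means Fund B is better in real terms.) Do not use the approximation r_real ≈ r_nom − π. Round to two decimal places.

5.16

Fund A real return: 1.044/1.0115 − 1 = 3.213%.
Fund B real return: 1.060/1.0810 − 1 = -1.943%.
Difference: 3.213 − (-1.943) = 5.156 pp.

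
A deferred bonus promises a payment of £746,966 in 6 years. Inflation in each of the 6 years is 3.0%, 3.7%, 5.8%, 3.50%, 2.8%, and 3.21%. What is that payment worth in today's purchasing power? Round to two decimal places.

Price-level factor over 6 years: 1.030 × 1.037 × 1.058 × 1.0350 × 1.028 × 1.0321 ≈ 1.2409574519.
Purchasing power today: £746,966 divided by that factor.

£601,927.16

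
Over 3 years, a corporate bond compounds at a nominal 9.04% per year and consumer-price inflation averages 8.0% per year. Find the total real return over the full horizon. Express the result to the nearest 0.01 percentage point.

The annual real rate is (1+9.04%)/(1+8.0%) − 1 = 0.9630%.
Compounded over 3 years: (1 + 0.009630)^3 − 1 ≈ 0.02917.

2.92%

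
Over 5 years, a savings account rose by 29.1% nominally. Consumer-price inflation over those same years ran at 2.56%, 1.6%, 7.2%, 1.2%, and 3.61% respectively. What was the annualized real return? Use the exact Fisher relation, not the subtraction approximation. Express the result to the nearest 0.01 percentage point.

1.97%

Cumulative inflation factor: 1.0256 × 1.016 × 1.072 × 1.012 × 1.0361 ≈ 1.17125.
Nominal growth factor: 1.29100. Real growth factor = 1.29100 / 1.17125 ≈ 1.10224.
Annualized: 1.10224^(1/5) − 1 ≈ 0.01966.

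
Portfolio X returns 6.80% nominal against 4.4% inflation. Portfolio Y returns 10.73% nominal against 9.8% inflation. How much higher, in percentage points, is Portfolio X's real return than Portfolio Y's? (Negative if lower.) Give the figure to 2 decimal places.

Portfolio X real return: 1.0680/1.044 − 1 = 2.299%.
Portfolio Y real return: 1.1073/1.098 − 1 = 0.847%.
Difference: 2.299 − 0.847 = 1.452 pp.

1.45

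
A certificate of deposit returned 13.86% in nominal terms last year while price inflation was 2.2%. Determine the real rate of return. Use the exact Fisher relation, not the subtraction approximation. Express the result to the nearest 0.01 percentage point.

11.41%

Real return via the Fisher equation: (1 + 13.86%)/(1 + 2.2%) − 1 = 1.1386/1.022 − 1 ≈ 0.11409.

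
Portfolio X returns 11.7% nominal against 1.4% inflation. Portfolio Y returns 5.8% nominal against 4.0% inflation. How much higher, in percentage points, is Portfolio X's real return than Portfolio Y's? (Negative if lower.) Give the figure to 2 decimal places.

8.43

Portfolio X real return: 1.117/1.014 − 1 = 10.158%.
Portfolio Y real return: 1.058/1.040 − 1 = 1.731%.
Difference: 10.158 − 1.731 = 8.427 pp.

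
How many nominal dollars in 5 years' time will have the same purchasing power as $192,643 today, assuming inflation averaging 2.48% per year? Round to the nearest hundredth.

$217,745.31

Cumulative price-level factor: (1+2.48%)^5 ≈ 1.1303048307.
Multiplying $192,643 by the price-level factor gives the future nominal sum.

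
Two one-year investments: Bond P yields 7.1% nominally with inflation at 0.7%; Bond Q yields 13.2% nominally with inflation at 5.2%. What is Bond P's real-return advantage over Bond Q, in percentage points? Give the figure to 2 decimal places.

-1.25

Bond P real return: 1.071/1.007 − 1 = 6.356%.
Bond Q real return: 1.132/1.052 − 1 = 7.605%.
Difference: 6.356 − 7.605 = -1.249 pp.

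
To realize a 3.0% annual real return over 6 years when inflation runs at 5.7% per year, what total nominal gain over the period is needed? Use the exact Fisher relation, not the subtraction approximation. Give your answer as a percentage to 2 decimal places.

Required annual nominal rate: (1+3.0%)(1+5.7%) − 1 = 8.871%.
Cumulative over 6 years: (1 + 0.08871)^6 − 1 ≈ 0.66523.

66.52%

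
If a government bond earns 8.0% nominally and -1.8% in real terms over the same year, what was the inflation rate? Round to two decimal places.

From (1+r_nom) = (1+r_real)(1+π), we get 1+π = (1 + 8.0%)/(1 − 1.8%) = 1.080/0.982 ≈ 1.09980.
So π ≈ 9.9796%.

9.98%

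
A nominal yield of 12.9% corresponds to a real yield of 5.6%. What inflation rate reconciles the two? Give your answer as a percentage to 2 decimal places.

From (1+r_nom) = (1+r_real)(1+π), we get 1+π = (1 + 12.9%)/(1 + 5.6%) = 1.129/1.056 ≈ 1.06913.
So π ≈ 6.9129%.

6.91%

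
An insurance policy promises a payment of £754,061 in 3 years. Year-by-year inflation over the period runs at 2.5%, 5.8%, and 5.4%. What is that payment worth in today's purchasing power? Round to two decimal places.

Price-level factor over 3 years: 1.025 × 1.058 × 1.054 = 1.1430103.
Purchasing power today: £754,061 divided by that factor.

£659,714.96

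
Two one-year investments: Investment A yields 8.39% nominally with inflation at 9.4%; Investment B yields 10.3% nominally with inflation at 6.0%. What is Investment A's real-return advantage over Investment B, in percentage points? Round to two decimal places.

-4.98

Investment A real return: 1.0839/1.094 − 1 = -0.923%.
Investment B real return: 1.103/1.060 − 1 = 4.057%.
Difference: -0.923 − 4.057 = -4.980 pp.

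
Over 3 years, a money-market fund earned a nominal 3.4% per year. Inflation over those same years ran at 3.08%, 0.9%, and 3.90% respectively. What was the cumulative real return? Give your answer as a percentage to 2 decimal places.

2.30%

Cumulative inflation factor: 1.0308 × 1.009 × 1.0390 ≈ 1.08064.
Nominal growth factor: 1.10551. Real growth factor = 1.10551 / 1.08064 ≈ 1.02301.
Total real return ≈ 2.3011%.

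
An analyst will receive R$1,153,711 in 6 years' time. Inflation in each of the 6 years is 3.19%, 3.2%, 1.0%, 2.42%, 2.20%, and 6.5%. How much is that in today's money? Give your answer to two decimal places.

Price-level factor over 6 years: 1.0319 × 1.032 × 1.010 × 1.0242 × 1.0220 × 1.065 ≈ 1.1990131843.
Purchasing power today: R$1,153,711 divided by that factor.

R$962,217.11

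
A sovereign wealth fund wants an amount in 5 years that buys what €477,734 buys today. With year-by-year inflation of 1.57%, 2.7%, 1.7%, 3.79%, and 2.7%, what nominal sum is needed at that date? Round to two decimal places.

€540,217.88

Cumulative price-level factor: 1.0157 × 1.027 × 1.017 × 1.0379 × 1.027 ≈ 1.1307922010.
The nominal amount required is €477,734 scaled up by that factor.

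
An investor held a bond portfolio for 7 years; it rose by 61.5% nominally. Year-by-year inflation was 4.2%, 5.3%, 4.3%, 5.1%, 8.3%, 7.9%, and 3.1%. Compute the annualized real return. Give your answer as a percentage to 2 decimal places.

1.56%

Cumulative inflation factor: 1.042 × 1.053 × 1.043 × 1.051 × 1.083 × 1.079 × 1.031 ≈ 1.44908.
Nominal growth factor: 1.61500. Real growth factor = 1.61500 / 1.44908 ≈ 1.11450.
Annualized: 1.11450^(1/7) − 1 ≈ 0.01561.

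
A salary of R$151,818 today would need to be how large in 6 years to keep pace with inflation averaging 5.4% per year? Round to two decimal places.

Cumulative price-level factor: (1+5.4%)^6 ≈ 1.3710196056.
The nominal amount required is R$151,818 scaled up by that factor.

R$208,145.45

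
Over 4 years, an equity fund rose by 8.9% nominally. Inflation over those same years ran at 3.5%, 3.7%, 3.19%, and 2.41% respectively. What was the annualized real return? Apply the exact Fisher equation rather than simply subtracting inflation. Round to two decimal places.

-1.01%

Cumulative inflation factor: 1.035 × 1.037 × 1.0319 × 1.0241 ≈ 1.13422.
Nominal growth factor: 1.08900. Real growth factor = 1.08900 / 1.13422 ≈ 0.96013.
Annualized: 0.96013^(1/4) − 1 ≈ -0.01012.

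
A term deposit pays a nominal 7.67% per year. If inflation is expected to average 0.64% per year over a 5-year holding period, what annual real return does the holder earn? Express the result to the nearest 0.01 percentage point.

6.99%

With constant rates the annual real return is the same each year: (1+7.67%)/(1+0.64%) − 1 = 0.06985.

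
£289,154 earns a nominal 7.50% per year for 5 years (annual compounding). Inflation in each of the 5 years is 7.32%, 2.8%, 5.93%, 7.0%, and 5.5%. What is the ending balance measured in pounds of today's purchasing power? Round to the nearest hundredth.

£314,660.72

Nominal value at maturity: £289,154 × (1 + 7.50%)^5 ≈ £415,117.96.
Price-level factor over 5 years: 1.0732 × 1.028 × 1.0593 × 1.070 × 1.055 ≈ 1.3192557273.
Dividing the nominal maturity value by the price-level factor gives the value in today's money.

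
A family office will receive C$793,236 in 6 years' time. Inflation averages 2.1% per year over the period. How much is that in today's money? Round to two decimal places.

Price-level factor over 6 years: (1 + 2.1%)^6 ≈ 1.1328031618.
Purchasing power today: C$793,236 divided by that factor.

C$700,241.69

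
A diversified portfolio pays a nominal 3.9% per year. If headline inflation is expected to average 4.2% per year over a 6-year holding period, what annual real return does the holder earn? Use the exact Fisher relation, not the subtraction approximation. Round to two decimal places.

-0.29%

With constant rates the annual real return is the same each year: (1+3.9%)/(1+4.2%) − 1 = -0.00288.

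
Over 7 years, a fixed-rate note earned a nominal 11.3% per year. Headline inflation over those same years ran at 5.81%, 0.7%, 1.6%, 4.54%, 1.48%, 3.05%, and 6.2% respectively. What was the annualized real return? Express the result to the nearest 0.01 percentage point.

Cumulative inflation factor: 1.0581 × 1.007 × 1.016 × 1.0454 × 1.0148 × 1.0305 × 1.062 ≈ 1.25686.
Nominal growth factor: 2.11576. Real growth factor = 2.11576 / 1.25686 ≈ 1.68337.
Annualized: 1.68337^(1/7) − 1 ≈ 0.07724.

7.72%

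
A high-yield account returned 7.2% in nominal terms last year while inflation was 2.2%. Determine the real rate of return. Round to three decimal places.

Real return via the Fisher equation: (1 + 7.2%)/(1 + 2.2%) − 1 = 1.072/1.022 − 1 ≈ 0.04892.

4.892%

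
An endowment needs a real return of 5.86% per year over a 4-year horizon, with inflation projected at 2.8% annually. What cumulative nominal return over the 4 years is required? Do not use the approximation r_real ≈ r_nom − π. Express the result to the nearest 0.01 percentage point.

Required annual nominal rate: (1+5.86%)(1+2.8%) − 1 = 8.82408%.
Cumulative over 4 years: (1 + 0.0882408)^4 − 1 ≈ 0.40249.

40.25%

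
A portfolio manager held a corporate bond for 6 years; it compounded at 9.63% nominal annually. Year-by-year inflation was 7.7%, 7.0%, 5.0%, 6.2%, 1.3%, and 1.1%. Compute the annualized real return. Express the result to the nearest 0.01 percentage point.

Cumulative inflation factor: 1.077 × 1.070 × 1.050 × 1.062 × 1.013 × 1.011 ≈ 1.31605.
Nominal growth factor: 1.73611. Real growth factor = 1.73611 / 1.31605 ≈ 1.31918.
Annualized: 1.31918^(1/6) − 1 ≈ 0.04725.

4.73%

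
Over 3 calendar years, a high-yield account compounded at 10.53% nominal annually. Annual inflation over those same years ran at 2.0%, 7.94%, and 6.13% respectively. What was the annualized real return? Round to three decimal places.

4.940%

Cumulative inflation factor: 1.020 × 1.0794 × 1.0613 ≈ 1.16848.
Nominal growth factor: 1.35033. Real growth factor = 1.35033 / 1.16848 ≈ 1.15563.
Annualized: 1.15563^(1/3) − 1 ≈ 0.04940.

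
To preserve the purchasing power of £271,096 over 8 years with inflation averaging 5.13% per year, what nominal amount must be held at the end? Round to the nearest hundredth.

Cumulative price-level factor: (1+5.13%)^8 ≈ 1.4921528588.
Multiplying £271,096 by the price-level factor gives the future nominal sum.

£404,516.67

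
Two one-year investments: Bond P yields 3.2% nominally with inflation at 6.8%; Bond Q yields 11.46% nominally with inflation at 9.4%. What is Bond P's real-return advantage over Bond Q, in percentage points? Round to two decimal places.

-5.25

Bond P real return: 1.032/1.068 − 1 = -3.371%.
Bond Q real return: 1.1146/1.094 − 1 = 1.883%.
Difference: -3.371 − 1.883 = -5.254 pp.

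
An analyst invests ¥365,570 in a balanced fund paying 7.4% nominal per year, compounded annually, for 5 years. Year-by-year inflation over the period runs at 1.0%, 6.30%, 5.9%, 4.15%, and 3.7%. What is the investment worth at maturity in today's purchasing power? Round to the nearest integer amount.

Nominal value at maturity: ¥365,570 × (1 + 7.4%)^5 ≈ ¥522,387.
Price-level factor over 5 years: 1.010 × 1.0630 × 1.059 × 1.0415 × 1.037 ≈ 1.2279724662.
The maturity value deflated by that factor is the answer in today's purchasing power.

¥425,406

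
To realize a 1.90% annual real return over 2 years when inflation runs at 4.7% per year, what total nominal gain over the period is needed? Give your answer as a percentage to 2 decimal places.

13.83%

Required annual nominal rate: (1+1.90%)(1+4.7%) − 1 = 6.6893%.
Cumulative over 2 years: (1 + 0.066893)^2 − 1 ≈ 0.13826.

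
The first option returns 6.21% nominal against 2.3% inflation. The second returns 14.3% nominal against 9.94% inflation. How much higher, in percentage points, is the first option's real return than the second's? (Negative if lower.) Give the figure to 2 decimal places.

-0.14

The first option real return: 1.0621/1.023 − 1 = 3.822%.
The second real return: 1.143/1.0994 − 1 = 3.966%.
Difference: 3.822 − 3.966 = -0.144 pp.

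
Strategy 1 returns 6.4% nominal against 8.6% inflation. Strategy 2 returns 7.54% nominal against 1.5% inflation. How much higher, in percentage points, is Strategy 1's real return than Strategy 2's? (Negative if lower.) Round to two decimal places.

Strategy 1 real return: 1.064/1.086 − 1 = -2.026%.
Strategy 2 real return: 1.0754/1.015 − 1 = 5.951%.
Difference: -2.026 − 5.951 = -7.977 pp.

-7.98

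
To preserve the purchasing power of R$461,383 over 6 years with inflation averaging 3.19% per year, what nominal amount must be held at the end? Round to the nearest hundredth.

Cumulative price-level factor: (1+3.19%)^6 ≈ 1.2073291174.
The nominal amount required is R$461,383 scaled up by that factor.

R$557,041.13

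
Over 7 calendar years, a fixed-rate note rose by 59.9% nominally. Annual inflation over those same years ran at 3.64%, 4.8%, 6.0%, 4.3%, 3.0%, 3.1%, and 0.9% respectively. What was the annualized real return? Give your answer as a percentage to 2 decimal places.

3.15%

Cumulative inflation factor: 1.0364 × 1.048 × 1.060 × 1.043 × 1.030 × 1.031 × 1.009 ≈ 1.28667.
Nominal growth factor: 1.59900. Real growth factor = 1.59900 / 1.28667 ≈ 1.24275.
Annualized: 1.24275^(1/7) − 1 ≈ 0.03153.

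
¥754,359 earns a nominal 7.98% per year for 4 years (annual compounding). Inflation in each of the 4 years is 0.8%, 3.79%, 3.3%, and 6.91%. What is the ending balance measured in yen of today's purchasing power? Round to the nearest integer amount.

¥887,599

Nominal value at maturity: ¥754,359 × (1 + 7.98%)^4 ≈ ¥1,025,537.
Price-level factor over 4 years: 1.008 × 1.0379 × 1.033 × 1.0691 ≈ 1.1554062039.
Dividing the nominal maturity value by the price-level factor gives the value in today's money.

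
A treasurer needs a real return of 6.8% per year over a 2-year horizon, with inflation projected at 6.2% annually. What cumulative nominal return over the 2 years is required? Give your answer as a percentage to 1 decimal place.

Required annual nominal rate: (1+6.8%)(1+6.2%) − 1 = 13.4216%.
Cumulative over 2 years: (1 + 0.134216)^2 − 1 ≈ 0.28645.

28.6%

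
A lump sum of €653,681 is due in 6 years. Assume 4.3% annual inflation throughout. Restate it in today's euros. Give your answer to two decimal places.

€507,761.78

Price-level factor over 6 years: (1 + 4.3%)^6 ≈ 1.2873773104.
Purchasing power today: €653,681 divided by that factor.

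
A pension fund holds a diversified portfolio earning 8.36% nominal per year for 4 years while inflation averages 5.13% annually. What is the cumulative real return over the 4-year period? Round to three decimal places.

12.868%

The annual real rate is (1+8.36%)/(1+5.13%) − 1 = 3.0724%.
Compounded over 4 years: (1 + 0.030724)^4 − 1 ≈ 0.12868.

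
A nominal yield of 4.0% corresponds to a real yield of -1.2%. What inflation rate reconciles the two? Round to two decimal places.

5.26%

From (1+r_nom) = (1+r_real)(1+π), we get 1+π = (1 + 4.0%)/(1 − 1.2%) = 1.040/0.988 ≈ 1.05263.
So π ≈ 5.2632%.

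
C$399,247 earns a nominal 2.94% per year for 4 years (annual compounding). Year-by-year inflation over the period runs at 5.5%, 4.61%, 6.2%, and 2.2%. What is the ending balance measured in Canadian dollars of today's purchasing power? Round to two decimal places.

C$374,263.30

Nominal value at maturity: C$399,247 × (1 + 2.94%)^4 ≈ C$448,309.89.
Price-level factor over 4 years: 1.055 × 1.0461 × 1.062 × 1.022 ≈ 1.1978462408.
Dividing the nominal maturity value by the price-level factor gives the value in today's money.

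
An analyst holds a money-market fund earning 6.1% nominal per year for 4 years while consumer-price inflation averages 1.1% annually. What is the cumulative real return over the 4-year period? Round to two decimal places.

The annual real rate is (1+6.1%)/(1+1.1%) − 1 = 4.9456%.
Compounded over 4 years: (1 + 0.049456)^4 − 1 ≈ 0.21299.

21.30%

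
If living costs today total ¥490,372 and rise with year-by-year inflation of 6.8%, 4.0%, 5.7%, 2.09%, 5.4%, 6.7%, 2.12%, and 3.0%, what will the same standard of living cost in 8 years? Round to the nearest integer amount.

¥695,251

Cumulative price-level factor: 1.068 × 1.040 × 1.057 × 1.0209 × 1.054 × 1.067 × 1.0212 × 1.030 ≈ 1.4178028475.
Multiplying ¥490,372 by the price-level factor gives the future nominal sum.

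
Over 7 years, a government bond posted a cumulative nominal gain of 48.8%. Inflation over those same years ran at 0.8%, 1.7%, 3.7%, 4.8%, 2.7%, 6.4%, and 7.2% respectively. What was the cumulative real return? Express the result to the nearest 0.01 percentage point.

14.02%

Cumulative inflation factor: 1.008 × 1.017 × 1.037 × 1.048 × 1.027 × 1.064 × 1.072 ≈ 1.30505.
Nominal growth factor: 1.48800. Real growth factor = 1.48800 / 1.30505 ≈ 1.14018.
Total real return ≈ 14.0183%.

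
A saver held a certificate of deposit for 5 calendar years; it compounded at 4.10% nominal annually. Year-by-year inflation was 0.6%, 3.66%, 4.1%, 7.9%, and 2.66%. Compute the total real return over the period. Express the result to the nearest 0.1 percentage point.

Cumulative inflation factor: 1.006 × 1.0366 × 1.041 × 1.079 × 1.0266 ≈ 1.20249.
Nominal growth factor: 1.22251. Real growth factor = 1.22251 / 1.20249 ≈ 1.01665.
Total real return ≈ 1.6649%.

1.7%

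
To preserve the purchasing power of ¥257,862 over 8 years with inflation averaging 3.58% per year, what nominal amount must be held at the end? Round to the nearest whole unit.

Cumulative price-level factor: (1+3.58%)^8 ≈ 1.3249736866.
Multiplying ¥257,862 by the price-level factor gives the future nominal sum.

¥341,660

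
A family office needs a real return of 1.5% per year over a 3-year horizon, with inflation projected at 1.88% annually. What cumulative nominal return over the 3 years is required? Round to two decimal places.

10.58%

Required annual nominal rate: (1+1.5%)(1+1.88%) − 1 = 3.4082%.
Cumulative over 3 years: (1 + 0.034082)^3 − 1 ≈ 0.10577.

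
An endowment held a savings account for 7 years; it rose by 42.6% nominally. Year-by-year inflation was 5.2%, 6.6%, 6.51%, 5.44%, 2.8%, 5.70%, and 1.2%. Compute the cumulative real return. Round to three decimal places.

2.968%

Cumulative inflation factor: 1.052 × 1.066 × 1.0651 × 1.0544 × 1.028 × 1.0570 × 1.012 ≈ 1.38490.
Nominal growth factor: 1.42600. Real growth factor = 1.42600 / 1.38490 ≈ 1.02968.
Total real return ≈ 2.9680%.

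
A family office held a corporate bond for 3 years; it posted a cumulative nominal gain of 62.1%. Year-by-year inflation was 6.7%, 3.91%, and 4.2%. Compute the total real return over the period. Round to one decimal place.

Cumulative inflation factor: 1.067 × 1.0391 × 1.042 ≈ 1.15529.
Nominal growth factor: 1.62100. Real growth factor = 1.62100 / 1.15529 ≈ 1.40312.
Total real return ≈ 40.3116%.

40.3%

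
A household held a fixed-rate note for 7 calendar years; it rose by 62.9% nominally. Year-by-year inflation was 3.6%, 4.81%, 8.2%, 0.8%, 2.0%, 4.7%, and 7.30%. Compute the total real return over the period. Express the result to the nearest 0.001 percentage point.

20.040%

Cumulative inflation factor: 1.036 × 1.0481 × 1.082 × 1.008 × 1.020 × 1.047 × 1.0730 ≈ 1.35705.
Nominal growth factor: 1.62900. Real growth factor = 1.62900 / 1.35705 ≈ 1.20040.
Total real return ≈ 20.0395%.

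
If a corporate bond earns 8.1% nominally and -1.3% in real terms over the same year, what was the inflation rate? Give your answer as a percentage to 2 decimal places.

From (1+r_nom) = (1+r_real)(1+π), we get 1+π = (1 + 8.1%)/(1 − 1.3%) = 1.081/0.987 ≈ 1.09524.
So π ≈ 9.5238%.

9.52%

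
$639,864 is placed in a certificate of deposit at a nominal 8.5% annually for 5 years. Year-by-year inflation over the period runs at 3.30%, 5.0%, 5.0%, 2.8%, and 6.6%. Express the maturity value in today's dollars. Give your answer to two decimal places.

$770,916.12

Nominal value at maturity: $639,864 × (1 + 8.5%)^5 ≈ $962,135.78.
Price-level factor over 5 years: 1.0330 × 1.050 × 1.050 × 1.028 × 1.066 ≈ 1.2480421099.
Dividing the nominal maturity value by the price-level factor gives the value in today's money.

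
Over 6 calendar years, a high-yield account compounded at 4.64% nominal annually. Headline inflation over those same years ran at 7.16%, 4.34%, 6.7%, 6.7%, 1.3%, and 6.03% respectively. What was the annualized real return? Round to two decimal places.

-0.68%

Cumulative inflation factor: 1.0716 × 1.0434 × 1.067 × 1.067 × 1.013 × 1.0603 ≈ 1.36726.
Nominal growth factor: 1.31276. Real growth factor = 1.31276 / 1.36726 ≈ 0.96014.
Annualized: 0.96014^(1/6) − 1 ≈ -0.00676.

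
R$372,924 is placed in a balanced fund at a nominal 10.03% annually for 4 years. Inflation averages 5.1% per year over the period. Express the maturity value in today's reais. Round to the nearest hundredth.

Nominal value at maturity: R$372,924 × (1 + 10.03%)^4 ≈ R$546,593.91.
Price-level factor over 4 years: (1 + 5.1%)^4 ≈ 1.2201433692.
The maturity value deflated by that factor is the answer in today's purchasing power.

R$447,975.15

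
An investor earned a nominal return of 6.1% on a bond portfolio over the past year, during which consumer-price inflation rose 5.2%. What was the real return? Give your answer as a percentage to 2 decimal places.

Real return via the Fisher equation: (1 + 6.1%)/(1 + 5.2%) − 1 = 1.061/1.052 − 1 ≈ 0.00856.

0.86%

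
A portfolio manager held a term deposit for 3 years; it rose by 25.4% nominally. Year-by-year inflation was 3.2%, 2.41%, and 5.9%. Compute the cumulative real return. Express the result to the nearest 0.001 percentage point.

Cumulative inflation factor: 1.032 × 1.0241 × 1.059 ≈ 1.11923.
Nominal growth factor: 1.25400. Real growth factor = 1.25400 / 1.11923 ≈ 1.12042.
Total real return ≈ 12.0417%.

12.042%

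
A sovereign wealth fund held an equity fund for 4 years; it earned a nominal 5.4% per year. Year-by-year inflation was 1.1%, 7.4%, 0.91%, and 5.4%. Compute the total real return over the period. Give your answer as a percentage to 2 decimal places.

Cumulative inflation factor: 1.011 × 1.074 × 1.0091 × 1.054 ≈ 1.15486.
Nominal growth factor: 1.23413. Real growth factor = 1.23413 / 1.15486 ≈ 1.06864.
Total real return ≈ 6.8642%.

6.86%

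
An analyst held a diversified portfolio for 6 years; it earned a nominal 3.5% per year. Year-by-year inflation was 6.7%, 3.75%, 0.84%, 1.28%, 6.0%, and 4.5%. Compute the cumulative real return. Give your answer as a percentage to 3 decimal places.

-1.845%

Cumulative inflation factor: 1.067 × 1.0375 × 1.0084 × 1.0128 × 1.060 × 1.045 ≈ 1.25237.
Nominal growth factor: 1.22926. Real growth factor = 1.22926 / 1.25237 ≈ 0.98155.
Total real return ≈ -1.8453%.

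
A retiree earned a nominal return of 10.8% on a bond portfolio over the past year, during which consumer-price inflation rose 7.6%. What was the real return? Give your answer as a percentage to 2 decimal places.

2.97%

Real return via the Fisher equation: (1 + 10.8%)/(1 + 7.6%) − 1 = 1.108/1.076 − 1 ≈ 0.02974.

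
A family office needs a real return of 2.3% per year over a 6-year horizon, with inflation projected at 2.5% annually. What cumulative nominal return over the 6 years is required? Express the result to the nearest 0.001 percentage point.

Required annual nominal rate: (1+2.3%)(1+2.5%) − 1 = 4.8575%.
Cumulative over 6 years: (1 + 0.048575)^6 − 1 ≈ 0.32922.

32.922%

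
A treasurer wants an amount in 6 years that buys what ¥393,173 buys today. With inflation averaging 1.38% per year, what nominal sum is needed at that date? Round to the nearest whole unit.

Cumulative price-level factor: (1+1.38%)^6 ≈ 1.0857097085.
Multiplying ¥393,173 by the price-level factor gives the future nominal sum.

¥426,872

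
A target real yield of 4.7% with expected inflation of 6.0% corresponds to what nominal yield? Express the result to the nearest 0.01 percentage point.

10.98%

By the Fisher equation, 1 + r_nom = (1 + 4.7%)(1 + 6.0%) = 1.047 × 1.060 = 1.10982.
So r_nom = 10.982%.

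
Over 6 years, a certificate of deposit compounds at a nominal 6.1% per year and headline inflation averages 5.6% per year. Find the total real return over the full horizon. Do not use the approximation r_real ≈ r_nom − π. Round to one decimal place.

2.9%

The annual real rate is (1+6.1%)/(1+5.6%) − 1 = 0.4735%.
Compounded over 6 years: (1 + 0.004735)^6 − 1 ≈ 0.02875.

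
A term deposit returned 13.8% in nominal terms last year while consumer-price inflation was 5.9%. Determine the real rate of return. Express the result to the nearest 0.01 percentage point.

7.46%

Real return via the Fisher equation: (1 + 13.8%)/(1 + 5.9%) − 1 = 1.138/1.059 − 1 ≈ 0.07460.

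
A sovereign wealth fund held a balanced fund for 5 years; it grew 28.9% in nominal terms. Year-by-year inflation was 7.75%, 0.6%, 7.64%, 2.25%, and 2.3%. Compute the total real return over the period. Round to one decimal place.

5.6%

Cumulative inflation factor: 1.0775 × 1.006 × 1.0764 × 1.0225 × 1.023 ≈ 1.22047.
Nominal growth factor: 1.28900. Real growth factor = 1.28900 / 1.22047 ≈ 1.05615.
Total real return ≈ 5.6149%.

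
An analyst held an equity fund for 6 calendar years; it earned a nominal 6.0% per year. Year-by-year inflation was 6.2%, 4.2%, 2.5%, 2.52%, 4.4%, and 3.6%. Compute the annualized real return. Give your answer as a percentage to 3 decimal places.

2.025%

Cumulative inflation factor: 1.062 × 1.042 × 1.025 × 1.0252 × 1.044 × 1.036 ≈ 1.25772.
Nominal growth factor: 1.41852. Real growth factor = 1.41852 / 1.25772 ≈ 1.12785.
Annualized: 1.12785^(1/6) − 1 ≈ 0.02025.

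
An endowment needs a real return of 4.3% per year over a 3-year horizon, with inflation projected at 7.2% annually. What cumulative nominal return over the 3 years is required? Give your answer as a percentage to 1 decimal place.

39.8%

Required annual nominal rate: (1+4.3%)(1+7.2%) − 1 = 11.8096%.
Cumulative over 3 years: (1 + 0.118096)^3 − 1 ≈ 0.39778.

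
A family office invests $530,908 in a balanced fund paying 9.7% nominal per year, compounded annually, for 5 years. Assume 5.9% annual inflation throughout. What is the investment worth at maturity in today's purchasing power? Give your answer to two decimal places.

Nominal value at maturity: $530,908 × (1 + 9.7%)^5 ≈ $843,436.53.
Price-level factor over 5 years: (1 + 5.9%)^5 ≈ 1.3319250917.
The maturity value deflated by that factor is the answer in today's purchasing power.

$633,246.22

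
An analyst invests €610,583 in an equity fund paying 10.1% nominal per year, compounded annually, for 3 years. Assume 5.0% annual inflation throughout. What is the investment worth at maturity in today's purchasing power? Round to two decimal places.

Nominal value at maturity: €610,583 × (1 + 10.1%)^3 ≈ €814,904.40.
Price-level factor over 3 years: (1 + 5.0%)^3 = 1.157625.
Dividing the nominal maturity value by the price-level factor gives the value in today's money.

€703,945.06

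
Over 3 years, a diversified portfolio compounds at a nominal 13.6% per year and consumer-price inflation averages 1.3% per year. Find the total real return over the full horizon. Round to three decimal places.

41.028%

The annual real rate is (1+13.6%)/(1+1.3%) − 1 = 12.1422%.
Compounded over 3 years: (1 + 0.121422)^3 − 1 ≈ 0.41028.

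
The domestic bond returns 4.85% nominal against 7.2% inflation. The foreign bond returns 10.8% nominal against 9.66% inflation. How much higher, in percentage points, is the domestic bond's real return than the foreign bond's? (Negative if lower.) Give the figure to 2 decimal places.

The domestic bond real return: 1.0485/1.072 − 1 = -2.192%.
The foreign bond real return: 1.108/1.0966 − 1 = 1.040%.
Difference: -2.192 − 1.040 = -3.232 pp.

-3.23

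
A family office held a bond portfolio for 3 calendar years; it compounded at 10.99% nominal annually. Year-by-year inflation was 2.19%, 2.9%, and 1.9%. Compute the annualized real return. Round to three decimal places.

Cumulative inflation factor: 1.0219 × 1.029 × 1.019 ≈ 1.07151.
Nominal growth factor: 1.36726. Real growth factor = 1.36726 / 1.07151 ≈ 1.27601.
Annualized: 1.27601^(1/3) − 1 ≈ 0.08464.

8.464%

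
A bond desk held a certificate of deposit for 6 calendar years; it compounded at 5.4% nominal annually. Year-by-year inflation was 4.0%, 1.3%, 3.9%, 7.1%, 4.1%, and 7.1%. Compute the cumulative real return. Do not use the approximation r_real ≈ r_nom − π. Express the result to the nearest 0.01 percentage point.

4.90%

Cumulative inflation factor: 1.040 × 1.013 × 1.039 × 1.071 × 1.041 × 1.071 ≈ 1.30704.
Nominal growth factor: 1.37102. Real growth factor = 1.37102 / 1.30704 ≈ 1.04895.
Total real return ≈ 4.8952%.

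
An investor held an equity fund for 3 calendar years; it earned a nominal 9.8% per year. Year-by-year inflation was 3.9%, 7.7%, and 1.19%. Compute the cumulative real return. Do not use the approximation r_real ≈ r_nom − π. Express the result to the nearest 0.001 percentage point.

Cumulative inflation factor: 1.039 × 1.077 × 1.0119 ≈ 1.13232.
Nominal growth factor: 1.32375. Real growth factor = 1.32375 / 1.13232 ≈ 1.16906.
Total real return ≈ 16.9064%.

16.906%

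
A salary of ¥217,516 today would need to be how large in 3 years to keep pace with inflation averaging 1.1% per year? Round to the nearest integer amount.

¥224,773

Cumulative price-level factor: (1+1.1%)^3 = 1.033364331.
Multiplying ¥217,516 by the price-level factor gives the future nominal sum.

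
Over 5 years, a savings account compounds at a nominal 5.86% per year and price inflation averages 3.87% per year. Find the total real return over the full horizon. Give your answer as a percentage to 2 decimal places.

The annual real rate is (1+5.86%)/(1+3.87%) − 1 = 1.9159%.
Compounded over 5 years: (1 + 0.019159)^5 − 1 ≈ 0.09953.

9.95%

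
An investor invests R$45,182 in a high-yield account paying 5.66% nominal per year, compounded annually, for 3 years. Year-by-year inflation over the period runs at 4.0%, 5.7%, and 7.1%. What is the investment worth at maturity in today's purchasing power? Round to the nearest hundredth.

Nominal value at maturity: R$45,182 × (1 + 5.66%)^3 ≈ R$53,296.33.
Price-level factor over 3 years: 1.040 × 1.057 × 1.071 = 1.17732888.
Dividing the nominal maturity value by the price-level factor gives the value in today's money.

R$45,268.85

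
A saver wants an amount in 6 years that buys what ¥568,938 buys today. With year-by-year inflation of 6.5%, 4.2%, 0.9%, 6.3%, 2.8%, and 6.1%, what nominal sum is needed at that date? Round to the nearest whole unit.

¥738,610

Cumulative price-level factor: 1.065 × 1.042 × 1.009 × 1.063 × 1.028 × 1.061 ≈ 1.2982258608.
Multiplying ¥568,938 by the price-level factor gives the future nominal sum.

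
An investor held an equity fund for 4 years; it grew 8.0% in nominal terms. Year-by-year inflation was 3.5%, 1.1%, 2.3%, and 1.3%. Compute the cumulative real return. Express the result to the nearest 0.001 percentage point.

Cumulative inflation factor: 1.035 × 1.011 × 1.023 × 1.013 ≈ 1.08437.
Nominal growth factor: 1.08000. Real growth factor = 1.08000 / 1.08437 ≈ 0.99597.
Total real return ≈ -0.4028%.

-0.403%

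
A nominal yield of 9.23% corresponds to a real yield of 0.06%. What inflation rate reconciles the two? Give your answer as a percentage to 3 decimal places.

From (1+r_nom) = (1+r_real)(1+π), we get 1+π = (1 + 9.23%)/(1 + 0.06%) = 1.0923/1.0006 ≈ 1.09165.
So π ≈ 9.1645%.

9.165%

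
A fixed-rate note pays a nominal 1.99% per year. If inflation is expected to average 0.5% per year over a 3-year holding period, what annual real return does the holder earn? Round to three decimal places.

1.483%

With constant rates the annual real return is the same each year: (1+1.99%)/(1+0.5%) − 1 = 0.01483.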